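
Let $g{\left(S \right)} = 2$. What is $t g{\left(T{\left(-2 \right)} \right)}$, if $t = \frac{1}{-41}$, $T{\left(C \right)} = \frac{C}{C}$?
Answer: $- \frac{2}{41} \approx -0.048781$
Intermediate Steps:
$T{\left(C \right)} = 1$
$t = - \frac{1}{41} \approx -0.02439$
$t g{\left(T{\left(-2 \right)} \right)} = \left(- \frac{1}{41}\right) 2 = - \frac{2}{41}$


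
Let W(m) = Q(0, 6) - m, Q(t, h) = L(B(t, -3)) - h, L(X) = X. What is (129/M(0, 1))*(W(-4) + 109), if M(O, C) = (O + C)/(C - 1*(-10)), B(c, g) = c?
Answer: 151833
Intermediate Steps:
M(O, C) = (C + O)/(10 + C) (M(O, C) = (C + O)/(C + 10) = (C + O)/(10 + C))
Q(t, h) = t - h
W(m) = -6 - m (W(m) = (0 - 1*6) - m = (0 - 6) - m = -6 - m)
(129/M(0, 1))*(W(-4) + 109) = (129/(((1 + 0)/(10 + 1))))*((-6 - 1*(-4)) + 109) = (129/((1/11)))*((-6 + 4) + 109) = (129/(((1/11)*1)))*(-2 + 109) = (129/(1/11))*107 = (129*11)*107 = 1419*107 = 151833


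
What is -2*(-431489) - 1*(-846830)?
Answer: 1709808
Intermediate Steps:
-2*(-431489) - 1*(-846830) = 862978 + 846830 = 1709808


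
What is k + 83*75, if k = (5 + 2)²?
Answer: 6274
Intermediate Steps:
k = 49 (k = 7² = 49)
k + 83*75 = 49 + 83*75 = 49 + 6225 = 6274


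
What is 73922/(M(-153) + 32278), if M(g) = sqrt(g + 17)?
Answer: 596513579/260467355 - 36961*I*sqrt(34)/260467355 ≈ 2.2902 - 0.00082743*I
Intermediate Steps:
M(g) = sqrt(17 + g)
73922/(M(-153) + 32278) = 73922/(sqrt(17 - 153) + 32278) = 73922/(sqrt(-136) + 32278) = 73922/(2*I*sqrt(34) + 32278) = 73922/(32278 + 2*I*sqrt(34))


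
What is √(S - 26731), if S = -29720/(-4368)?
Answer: I*√7966910406/546 ≈ 163.48*I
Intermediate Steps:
S = 3715/546 (S = -29720*(-1/4368) = 3715/546 ≈ 6.8040)
√(S - 26731) = √(3715/546 - 26731) = √(-14591411/546) = I*√7966910406/546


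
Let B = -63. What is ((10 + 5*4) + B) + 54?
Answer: 21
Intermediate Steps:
((10 + 5*4) + B) + 54 = ((10 + 5*4) - 63) + 54 = ((10 + 20) - 63) + 54 = (30 - 63) + 54 = -33 + 54 = 21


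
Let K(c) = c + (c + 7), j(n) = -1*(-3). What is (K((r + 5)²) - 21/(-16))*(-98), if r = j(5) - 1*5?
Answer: -20629/8 ≈ -2578.6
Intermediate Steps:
j(n) = 3
r = -2 (r = 3 - 1*5 = 3 - 5 = -2)
K(c) = 7 + 2*c (K(c) = c + (7 + c) = 7 + 2*c)
(K((r + 5)²) - 21/(-16))*(-98) = ((7 + 2*(-2 + 5)²) - 21/(-16))*(-98) = ((7 + 2*3²) - 21*(-1/16))*(-98) = ((7 + 2*9) + 21/16)*(-98) = ((7 + 18) + 21/16)*(-98) = (25 + 21/16)*(-98) = (421/16)*(-98) = -20629/8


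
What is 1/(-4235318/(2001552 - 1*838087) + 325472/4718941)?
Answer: -5490322690565/19607540477758 ≈ -0.28001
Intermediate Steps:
1/(-4235318/(2001552 - 1*838087) + 325472/4718941) = 1/(-4235318/(2001552 - 838087) + 325472*(1/4718941)) = 1/(-4235318/1163465 + 325472/4718941) = 1/(-19607540477758/5490322690565) = -5490322690565/19607540477758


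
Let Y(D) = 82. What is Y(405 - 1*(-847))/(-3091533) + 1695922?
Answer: 5242998828344/3091533 ≈ 1.6959e+6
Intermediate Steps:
Y(405 - 1*(-847))/(-3091533) + 1695922 = 82/(-3091533) + 1695922 = 82*(-1/3091533) + 1695922 = -82/3091533 + 1695922 = 5242998828344/3091533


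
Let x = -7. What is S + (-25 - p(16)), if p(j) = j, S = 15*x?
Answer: -146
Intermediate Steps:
S = -105 (S = 15*(-7) = -105)
S + (-25 - p(16)) = -105 + (-25 - 1*16) = -105 + (-25 - 16) = -105 - 41 = -146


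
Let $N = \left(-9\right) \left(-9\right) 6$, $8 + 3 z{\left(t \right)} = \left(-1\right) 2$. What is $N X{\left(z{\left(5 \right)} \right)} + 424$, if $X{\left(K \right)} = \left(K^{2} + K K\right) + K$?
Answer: $9604$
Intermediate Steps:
$z{\left(t \right)} = - \frac{10}{3}$ ($z{\left(t \right)} = - \frac{8}{3} + \frac{\left(-1\right) 2}{3} = - \frac{8}{3} + \frac{1}{3} \left(-2\right) = - \frac{8}{3} - \frac{2}{3} = - \frac{10}{3}$)
$N = 486$ ($N = 81 \cdot 6 = 486$)
$X{\left(K \right)} = K + 2 K^{2}$ ($X{\left(K \right)} = \left(K^{2} + K^{2}\right) + K = 2 K^{2} + K = K + 2 K^{2}$)
$N X{\left(z{\left(5 \right)} \right)} + 424 = 486 \left(- \frac{10 \left(1 + 2 \left(- \frac{10}{3}\right)\right)}{3}\right) + 424 = 486 \left(- \frac{10 \left(1 - \frac{20}{3}\right)}{3}\right) + 424 = 486 \left(\left(- \frac{10}{3}\right) \left(- \frac{17}{3}\right)\right) + 424 = 486 \cdot \frac{170}{9} + 424 = 9180 + 424 = 9604$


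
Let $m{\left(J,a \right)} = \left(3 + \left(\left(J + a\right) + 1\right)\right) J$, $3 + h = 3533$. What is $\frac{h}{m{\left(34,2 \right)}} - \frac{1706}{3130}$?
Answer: $\frac{436437}{212840} \approx 2.0505$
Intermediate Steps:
$h = 3530$ ($h = -3 + 3533 = 3530$)
$m{\left(J,a \right)} = J \left(4 + J + a\right)$ ($m{\left(J,a \right)} = \left(3 + \left(1 + J + a\right)\right) J = \left(4 + J + a\right) J = J \left(4 + J + a\right)$)
$\frac{h}{m{\left(34,2 \right)}} - \frac{1706}{3130} = \frac{3530}{34 \left(4 + 34 + 2\right)} - \frac{1706}{3130} = \frac{3530}{34 \cdot 40} - \frac{853}{1565} = \frac{3530}{1360} - \frac{853}{1565} = 3530 \cdot \frac{1}{1360} - \frac{853}{1565} = \frac{353}{136} - \frac{853}{1565} = \frac{436437}{212840}$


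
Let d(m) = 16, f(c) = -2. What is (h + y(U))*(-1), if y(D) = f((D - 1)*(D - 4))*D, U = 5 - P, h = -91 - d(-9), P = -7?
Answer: 131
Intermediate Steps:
h = -107 (h = -91 - 1*16 = -91 - 16 = -107)
U = 12 (U = 5 - 1*(-7) = 5 + 7 = 12)
y(D) = -2*D
(h + y(U))*(-1) = (-107 - 2*12)*(-1) = (-107 - 24)*(-1) = -131*(-1) = 131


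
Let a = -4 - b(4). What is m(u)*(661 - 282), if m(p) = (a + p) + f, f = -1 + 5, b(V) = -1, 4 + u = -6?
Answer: -3411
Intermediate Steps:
u = -10 (u = -4 - 6 = -10)
a = -3 (a = -4 - 1*(-1) = -4 + 1 = -3)
f = 4
m(p) = 1 + p (m(p) = (-3 + p) + 4 = 1 + p)
m(u)*(661 - 282) = (1 - 10)*(661 - 282) = -9*379 = -3411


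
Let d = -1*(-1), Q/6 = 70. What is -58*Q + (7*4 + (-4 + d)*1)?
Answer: -24335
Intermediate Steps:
Q = 420 (Q = 6*70 = 420)
d = 1
-58*Q + (7*4 + (-4 + d)*1) = -58*420 + (7*4 + (-4 + 1)*1) = -24360 + (28 - 3*1) = -24360 + (28 - 3) = -24360 + 25 = -24335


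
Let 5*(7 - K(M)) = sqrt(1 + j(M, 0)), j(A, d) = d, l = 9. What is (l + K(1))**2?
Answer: 6241/25 ≈ 249.64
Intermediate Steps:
K(M) = 34/5 (K(M) = 7 - sqrt(1 + 0)/5 = 7 - sqrt(1)/5 = 7 - 1/5*1 = 7 - 1/5 = 34/5)
(l + K(1))**2 = (9 + 34/5)**2 = (79/5)**2 = 6241/25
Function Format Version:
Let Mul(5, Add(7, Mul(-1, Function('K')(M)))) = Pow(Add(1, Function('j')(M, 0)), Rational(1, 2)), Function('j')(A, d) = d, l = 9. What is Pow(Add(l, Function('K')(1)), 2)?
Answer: Rational(6241, 25) ≈ 249.64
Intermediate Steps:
Function('K')(M) = Rational(34, 5) (Function('K')(M) = Add(7, Mul(Rational(-1, 5), Pow(Add(1, 0), Rational(1, 2)))) = Add(7, Mul(Rational(-1, 5), Pow(1, Rational(1, 2)))) = Add(7, Mul(Rational(-1, 5), 1)) = Add(7, Rational(-1, 5)) = Rational(34, 5))
Pow(Add(l, Function('K')(1)), 2) = Pow(Add(9, Rational(34, 5)), 2) = Pow(Rational(79, 5), 2) = Rational(6241, 25)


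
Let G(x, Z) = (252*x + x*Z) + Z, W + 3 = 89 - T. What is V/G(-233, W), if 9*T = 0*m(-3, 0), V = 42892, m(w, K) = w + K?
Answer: -10723/19667 ≈ -0.54523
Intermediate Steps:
m(w, K) = K + w
T = 0 (T = (0*(0 - 3))/9 = (0*(-3))/9 = (⅑)*0 = 0)
W = 86 (W = -3 + (89 - 1*0) = -3 + (89 + 0) = -3 + 89 = 86)
G(x, Z) = Z + 252*x + Z*x (G(x, Z) = (252*x + Z*x) + Z = Z + 252*x + Z*x)
V/G(-233, W) = 42892/(86 + 252*(-233) + 86*(-233)) = 42892/(86 - 58716 - 20038) = 42892/(-78668) = 42892*(-1/78668) = -10723/19667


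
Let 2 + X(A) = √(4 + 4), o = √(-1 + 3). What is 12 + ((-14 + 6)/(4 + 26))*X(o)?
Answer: 188/15 - 8*√2/15 ≈ 11.779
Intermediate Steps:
o = √2 ≈ 1.4142
X(A) = -2 + 2*√2 (X(A) = -2 + √(4 + 4) = -2 + √8 = -2 + 2*√2)
12 + ((-14 + 6)/(4 + 26))*X(o) = 12 + ((-14 + 6)/(4 + 26))*(-2 + 2*√2) = 12 + (-8/30)*(-2 + 2*√2) = 12 + (-8*1/30)*(-2 + 2*√2) = 12 - 4*(-2 + 2*√2)/15 = 12 + (8/15 - 8*√2/15) = 188/15 - 8*√2/15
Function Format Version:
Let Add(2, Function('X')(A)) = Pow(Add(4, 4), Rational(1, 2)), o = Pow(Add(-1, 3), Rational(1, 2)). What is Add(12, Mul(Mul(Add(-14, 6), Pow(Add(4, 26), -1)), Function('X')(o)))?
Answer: Add(Rational(188, 15), Mul(Rational(-8, 15), Pow(2, Rational(1, 2)))) ≈ 11.779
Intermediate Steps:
o = Pow(2, Rational(1, 2)) ≈ 1.4142
Function('X')(A) = Add(-2, Mul(2, Pow(2, Rational(1, 2)))) (Function('X')(A) = Add(-2, Pow(Add(4, 4), Rational(1, 2))) = Add(-2, Pow(8, Rational(1, 2))) = Add(-2, Mul(2, Pow(2, Rational(1, 2)))))
Add(12, Mul(Mul(Add(-14, 6), Pow(Add(4, 26), -1)), Function('X')(o))) = Add(12, Mul(Mul(Add(-14, 6), Pow(Add(4, 26), -1)), Add(-2, Mul(2, Pow(2, Rational(1, 2)))))) = Add(12, Mul(Mul(-8, Pow(30, -1)), Add(-2, Mul(2, Pow(2, Rational(1, 2)))))) = Add(12, Mul(Mul(-8, Rational(1, 30)), Add(-2, Mul(2, Pow(2, Rational(1, 2)))))) = Add(12, Mul(Rational(-4, 15), Add(-2, Mul(2, Pow(2, Rational(1, 2)))))) = Add(12, Add(Rational(8, 15), Mul(Rational(-8, 15), Pow(2, Rational(1, 2))))) = Add(Rational(188, 15), Mul(Rational(-8, 15), Pow(2, Rational(1, 2))))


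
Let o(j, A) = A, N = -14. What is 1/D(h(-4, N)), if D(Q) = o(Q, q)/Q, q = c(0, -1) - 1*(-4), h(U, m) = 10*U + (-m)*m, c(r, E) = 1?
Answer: -236/5 ≈ -47.200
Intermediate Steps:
h(U, m) = -m² + 10*U (h(U, m) = 10*U - m² = -m² + 10*U)
q = 5 (q = 1 - 1*(-4) = 1 + 4 = 5)
D(Q) = 5/Q
1/D(h(-4, N)) = 1/(5/(-1*(-14)² + 10*(-4))) = 1/(5/(-1*196 - 40)) = 1/(5/(-196 - 40)) = 1/(5/(-236)) = 1/(5*(-1/236)) = 1/(-5/236) = -236/5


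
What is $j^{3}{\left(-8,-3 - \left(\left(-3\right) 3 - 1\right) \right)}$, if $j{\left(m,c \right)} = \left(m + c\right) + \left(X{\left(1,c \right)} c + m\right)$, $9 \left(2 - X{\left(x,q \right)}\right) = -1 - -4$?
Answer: $\frac{512}{27} \approx 18.963$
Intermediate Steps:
$X{\left(x,q \right)} = \frac{5}{3}$ ($X{\left(x,q \right)} = 2 - \frac{-1 - -4}{9} = 2 - \frac{-1 + 4}{9} = 2 - \frac{1}{3} = \frac{5}{3}$)
$j{\left(m,c \right)} = 2 m + \frac{8 c}{3}$ ($j{\left(m,c \right)} = \left(m + c\right) + \left(\frac{5 c}{3} + m\right) = \left(c + m\right) + \left(m + \frac{5 c}{3}\right) = 2 m + \frac{8 c}{3}$)
$j^{3}{\left(-8,-3 - \left(\left(-3\right) 3 - 1\right) \right)} = \left(2 \left(-8\right) + \frac{8 \left(-3 - \left(\left(-3\right) 3 - 1\right)\right)}{3}\right)^{3} = \left(-16 + \frac{8 \left(-3 - \left(-9 - 1\right)\right)}{3}\right)^{3} = \left(-16 + \frac{8 \left(-3 - -10\right)}{3}\right)^{3} = \left(-16 + \frac{8 \left(-3 + 10\right)}{3}\right)^{3} = \left(-16 + \frac{8}{3} \cdot 7\right)^{3} = \left(-16 + \frac{56}{3}\right)^{3} = \left(\frac{8}{3}\right)^{3} = \frac{512}{27}$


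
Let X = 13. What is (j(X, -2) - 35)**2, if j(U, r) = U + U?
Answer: 81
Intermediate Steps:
j(U, r) = 2*U
(j(X, -2) - 35)**2 = (2*13 - 35)**2 = (26 - 35)**2 = (-9)**2 = 81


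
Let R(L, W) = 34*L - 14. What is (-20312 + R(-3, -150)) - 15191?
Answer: -35619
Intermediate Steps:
R(L, W) = -14 + 34*L
(-20312 + R(-3, -150)) - 15191 = (-20312 + (-14 + 34*(-3))) - 15191 = (-20312 + (-14 - 102)) - 15191 = (-20312 - 116) - 15191 = -20428 - 15191 = -35619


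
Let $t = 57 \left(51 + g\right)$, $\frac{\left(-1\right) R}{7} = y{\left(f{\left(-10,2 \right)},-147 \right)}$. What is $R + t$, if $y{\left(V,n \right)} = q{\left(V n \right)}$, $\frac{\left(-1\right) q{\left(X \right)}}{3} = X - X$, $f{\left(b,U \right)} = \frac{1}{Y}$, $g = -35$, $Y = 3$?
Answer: $912$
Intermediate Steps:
$f{\left(b,U \right)} = \frac{1}{3}$
$q{\left(X \right)} = 0$ ($q{\left(X \right)} = - 3 \left(X - X\right) = \left(-3\right) 0 = 0$)
$y{\left(V,n \right)} = 0$
$R = 0$ ($R = \left(-7\right) 0 = 0$)
$t = 912$ ($t = 57 \left(51 - 35\right) = 57 \cdot 16 = 912$)
$R + t = 0 + 912 = 912$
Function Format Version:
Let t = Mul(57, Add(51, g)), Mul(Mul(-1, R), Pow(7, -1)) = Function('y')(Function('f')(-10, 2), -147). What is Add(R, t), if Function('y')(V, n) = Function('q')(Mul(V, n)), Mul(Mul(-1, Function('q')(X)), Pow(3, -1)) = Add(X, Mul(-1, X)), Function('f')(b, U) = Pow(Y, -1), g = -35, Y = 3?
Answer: 912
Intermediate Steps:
Function('f')(b, U) = Rational(1, 3) (Function('f')(b, U) = Pow(3, -1) = Rational(1, 3))
Function('q')(X) = 0 (Function('q')(X) = Mul(-3, Add(X, Mul(-1, X))) = Mul(-3, 0) = 0)
Function('y')(V, n) = 0
R = 0 (R = Mul(-7, 0) = 0)
t = 912 (t = Mul(57, Add(51, -35)) = Mul(57, 16) = 912)
Add(R, t) = Add(0, 912) = 912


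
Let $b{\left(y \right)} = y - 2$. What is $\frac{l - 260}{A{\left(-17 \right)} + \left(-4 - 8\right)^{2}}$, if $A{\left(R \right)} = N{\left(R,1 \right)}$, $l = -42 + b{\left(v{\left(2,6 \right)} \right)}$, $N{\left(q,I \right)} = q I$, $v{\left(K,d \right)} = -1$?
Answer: $- \frac{305}{127} \approx -2.4016$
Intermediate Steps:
$b{\left(y \right)} = -2 + y$ ($b{\left(y \right)} = y - 2 = -2 + y$)
$N{\left(q,I \right)} = I q$
$l = -45$ ($l = -42 - 3 = -45$)
$A{\left(R \right)} = R$ ($A{\left(R \right)} = 1 R = R$)
$\frac{l - 260}{A{\left(-17 \right)} + \left(-4 - 8\right)^{2}} = \frac{-45 - 260}{-17 + \left(-4 - 8\right)^{2}} = - \frac{305}{-17 + \left(-12\right)^{2}} = - \frac{305}{-17 + 144} = - \frac{305}{127}$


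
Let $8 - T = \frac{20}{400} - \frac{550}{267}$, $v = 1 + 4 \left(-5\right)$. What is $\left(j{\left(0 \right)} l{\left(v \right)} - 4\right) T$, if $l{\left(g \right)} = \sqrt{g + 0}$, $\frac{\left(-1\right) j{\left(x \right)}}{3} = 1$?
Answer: $- \frac{53453}{1335} - \frac{53453 i \sqrt{19}}{1780} \approx -40.04 - 130.9 i$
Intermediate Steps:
$j{\left(x \right)} = -3$ ($j{\left(x \right)} = \left(-3\right) 1 = -3$)
$v = -19$ ($v = 1 - 20 = -19$)
$l{\left(g \right)} = \sqrt{g}$
$T = \frac{53453}{5340}$ ($T = 8 - \left(\frac{20}{400} - \frac{550}{267}\right) = 8 - \left(20 \cdot \frac{1}{400} - \frac{550}{267}\right) = 8 - \left(\frac{1}{20} - \frac{550}{267}\right) = 8 - - \frac{10733}{5340} = 8 + \frac{10733}{5340} = \frac{53453}{5340} \approx 10.01$)
$\left(j{\left(0 \right)} l{\left(v \right)} - 4\right) T = \left(- 3 \sqrt{-19} - 4\right) \frac{53453}{5340} = \left(- 3 i \sqrt{19} - 4\right) \frac{53453}{5340} = \left(-4 - 3 i \sqrt{19}\right) \frac{53453}{5340} = - \frac{53453}{1335} - \frac{53453 i \sqrt{19}}{1780}$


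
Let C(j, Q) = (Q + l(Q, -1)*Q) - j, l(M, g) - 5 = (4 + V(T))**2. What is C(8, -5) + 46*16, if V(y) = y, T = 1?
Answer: 573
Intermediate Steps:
l(M, g) = 30 (l(M, g) = 5 + (4 + 1)**2 = 5 + 5**2 = 5 + 25 = 30)
C(j, Q) = -j + 31*Q (C(j, Q) = (Q + 30*Q) - j = 31*Q - j = -j + 31*Q)
C(8, -5) + 46*16 = (-1*8 + 31*(-5)) + 46*16 = (-8 - 155) + 736 = -163 + 736 = 573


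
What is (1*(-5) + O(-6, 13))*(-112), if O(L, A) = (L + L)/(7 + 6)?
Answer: 8624/13 ≈ 663.38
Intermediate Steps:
O(L, A) = 2*L/13 (O(L, A) = (2*L)/13 = (2*L)*(1/13) = 2*L/13)
(1*(-5) + O(-6, 13))*(-112) = (1*(-5) + (2/13)*(-6))*(-112) = (-5 - 12/13)*(-112) = -77/13*(-112) = 8624/13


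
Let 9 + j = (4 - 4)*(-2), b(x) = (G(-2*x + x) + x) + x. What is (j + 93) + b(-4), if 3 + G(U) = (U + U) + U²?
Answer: 97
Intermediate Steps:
G(U) = -3 + U² + 2*U (G(U) = -3 + ((U + U) + U²) = -3 + (2*U + U²) = -3 + (U² + 2*U) = -3 + U² + 2*U)
b(x) = -3 + x² (b(x) = ((-3 + (-2*x + x)² + 2*(-2*x + x)) + x) + x = ((-3 + (-x)² + 2*(-x)) + x) + x = ((-3 + x² - 2*x) + x) + x = (-3 + x² - x) + x = -3 + x²)
j = -9 (j = -9 + (4 - 4)*(-2) = -9 + 0*(-2) = -9 + 0 = -9)
(j + 93) + b(-4) = (-9 + 93) + (-3 + (-4)²) = 84 + (-3 + 16) = 84 + 13 = 97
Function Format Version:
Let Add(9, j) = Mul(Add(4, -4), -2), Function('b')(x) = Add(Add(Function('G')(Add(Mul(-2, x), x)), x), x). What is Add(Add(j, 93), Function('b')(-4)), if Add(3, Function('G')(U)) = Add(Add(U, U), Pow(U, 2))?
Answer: 97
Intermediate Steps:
Function('G')(U) = Add(-3, Pow(U, 2), Mul(2, U)) (Function('G')(U) = Add(-3, Add(Add(U, U), Pow(U, 2))) = Add(-3, Add(Mul(2, U), Pow(U, 2))) = Add(-3, Add(Pow(U, 2), Mul(2, U))) = Add(-3, Pow(U, 2), Mul(2, U)))
Function('b')(x) = Add(-3, Pow(x, 2)) (Function('b')(x) = Add(Add(Add(-3, Pow(Add(Mul(-2, x), x), 2), Mul(2, Add(Mul(-2, x), x))), x), x) = Add(Add(Add(-3, Pow(Mul(-1, x), 2), Mul(2, Mul(-1, x))), x), x) = Add(Add(Add(-3, Pow(x, 2), Mul(-2, x)), x), x) = Add(Add(-3, Pow(x, 2), Mul(-1, x)), x) = Add(-3, Pow(x, 2)))
j = -9 (j = Add(-9, Mul(Add(4, -4), -2)) = Add(-9, Mul(0, -2)) = Add(-9, 0) = -9)
Add(Add(j, 93), Function('b')(-4)) = Add(Add(-9, 93), Add(-3, Pow(-4, 2))) = Add(84, Add(-3, 16)) = Add(84, 13) = 97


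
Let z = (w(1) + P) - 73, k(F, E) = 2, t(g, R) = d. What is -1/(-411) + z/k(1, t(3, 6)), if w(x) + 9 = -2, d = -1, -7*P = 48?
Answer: -130691/2877 ≈ -45.426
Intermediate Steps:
P = -48/7 (P = -1/7*48 = -48/7 ≈ -6.8571)
t(g, R) = -1
w(x) = -11 (w(x) = -9 - 2 = -11)
z = -636/7 (z = (-11 - 48/7) - 73 = -125/7 - 73 = -636/7 ≈ -90.857)
-1/(-411) + z/k(1, t(3, 6)) = -1/(-411) - 636/7/2 = -1*(-1/411) - 636/7*1/2 = 1/411 - 318/7 = -130691/2877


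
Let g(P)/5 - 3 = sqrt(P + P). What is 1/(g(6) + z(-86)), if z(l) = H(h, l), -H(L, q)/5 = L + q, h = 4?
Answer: 17/7213 - 2*sqrt(3)/36065 ≈ 0.0022608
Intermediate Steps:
H(L, q) = -5*L - 5*q (H(L, q) = -5*(L + q) = -5*L - 5*q)
z(l) = -20 - 5*l (z(l) = -5*4 - 5*l = -20 - 5*l)
g(P) = 15 + 5*sqrt(2)*sqrt(P) (g(P) = 15 + 5*sqrt(P + P) = 15 + 5*sqrt(2*P) = 15 + 5*(sqrt(2)*sqrt(P)) = 15 + 5*sqrt(2)*sqrt(P))
1/(g(6) + z(-86)) = 1/((15 + 5*sqrt(2)*sqrt(6)) + (-20 - 5*(-86))) = 1/((15 + 10*sqrt(3)) + (-20 + 430)) = 1/((15 + 10*sqrt(3)) + 410) = 1/(425 + 10*sqrt(3))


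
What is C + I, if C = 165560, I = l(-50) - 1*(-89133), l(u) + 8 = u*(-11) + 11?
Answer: 255246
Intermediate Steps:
l(u) = 3 - 11*u (l(u) = -8 + (u*(-11) + 11) = -8 + (-11*u + 11) = -8 + (11 - 11*u) = 3 - 11*u)
I = 89686 (I = (3 - 11*(-50)) - 1*(-89133) = (3 + 550) + 89133 = 553 + 89133 = 89686)
C + I = 165560 + 89686 = 255246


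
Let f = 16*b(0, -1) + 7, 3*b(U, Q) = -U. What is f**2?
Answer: 49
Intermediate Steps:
b(U, Q) = -U/3 (b(U, Q) = (-U)/3 = -U/3)
f = 7 (f = 16*(-1/3*0) + 7 = 16*0 + 7 = 0 + 7 = 7)
f**2 = 7**2 = 49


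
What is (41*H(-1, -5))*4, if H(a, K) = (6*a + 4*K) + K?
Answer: -5084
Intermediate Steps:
H(a, K) = 5*K + 6*a (H(a, K) = (4*K + 6*a) + K = 5*K + 6*a)
(41*H(-1, -5))*4 = (41*(5*(-5) + 6*(-1)))*4 = (41*(-25 - 6))*4 = (41*(-31))*4 = -1271*4 = -5084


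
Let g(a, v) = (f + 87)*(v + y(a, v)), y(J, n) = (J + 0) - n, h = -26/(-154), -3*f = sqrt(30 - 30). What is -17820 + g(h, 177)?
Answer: -1371009/77 ≈ -17805.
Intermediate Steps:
f = 0 (f = -sqrt(30 - 30)/3 = -sqrt(0)/3 = -1/3*0 = 0)
h = 13/77 (h = -26*(-1/154) = 13/77 ≈ 0.16883)
y(J, n) = J - n
g(a, v) = 87*a (g(a, v) = (0 + 87)*(v + (a - v)) = 87*a)
-17820 + g(h, 177) = -17820 + 87*(13/77) = -17820 + 1131/77 = -1371009/77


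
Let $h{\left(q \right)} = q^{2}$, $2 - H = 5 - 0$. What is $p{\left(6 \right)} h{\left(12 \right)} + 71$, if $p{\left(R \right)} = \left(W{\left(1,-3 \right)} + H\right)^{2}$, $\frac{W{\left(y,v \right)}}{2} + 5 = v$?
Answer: $52055$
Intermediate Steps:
$W{\left(y,v \right)} = -10 + 2 v$
$H = -3$ ($H = 2 - \left(5 - 0\right) = 2 - \left(5 + 0\right) = 2 - 5 = -3$)
$p{\left(R \right)} = 361$ ($p{\left(R \right)} = \left(\left(-10 + 2 \left(-3\right)\right) - 3\right)^{2} = \left(\left(-10 - 6\right) - 3\right)^{2} = \left(-16 - 3\right)^{2} = \left(-19\right)^{2} = 361$)
$p{\left(6 \right)} h{\left(12 \right)} + 71 = 361 \cdot 12^{2} + 71 = 361 \cdot 144 + 71 = 51984 + 71 = 52055$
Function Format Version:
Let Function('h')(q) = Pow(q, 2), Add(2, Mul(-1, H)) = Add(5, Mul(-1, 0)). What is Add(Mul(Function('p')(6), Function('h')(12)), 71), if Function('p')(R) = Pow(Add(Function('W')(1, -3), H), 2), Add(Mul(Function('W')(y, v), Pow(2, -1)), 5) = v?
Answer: 52055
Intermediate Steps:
Function('W')(y, v) = Add(-10, Mul(2, v))
H = -3 (H = Add(2, Mul(-1, Add(5, Mul(-1, 0)))) = Add(2, Mul(-1, Add(5, 0))) = Add(2, Mul(-1, 5)) = Add(2, -5) = -3)
Function('p')(R) = 361 (Function('p')(R) = Pow(Add(Add(-10, Mul(2, -3)), -3), 2) = Pow(Add(Add(-10, -6), -3), 2) = Pow(Add(-16, -3), 2) = Pow(-19, 2) = 361)
Add(Mul(Function('p')(6), Function('h')(12)), 71) = Add(Mul(361, Pow(12, 2)), 71) = Add(Mul(361, 144), 71) = Add(51984, 71) = 52055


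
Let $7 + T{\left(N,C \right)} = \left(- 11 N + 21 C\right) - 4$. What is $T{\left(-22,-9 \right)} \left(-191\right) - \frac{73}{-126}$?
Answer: $- \frac{1010699}{126} \approx -8021.4$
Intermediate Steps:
$T{\left(N,C \right)} = -11 - 11 N + 21 C$ ($T{\left(N,C \right)} = -7 - \left(4 - 21 C + 11 N\right) = -11 - 11 N + 21 C$)
$T{\left(-22,-9 \right)} \left(-191\right) - \frac{73}{-126} = \left(-11 - -242 + 21 \left(-9\right)\right) \left(-191\right) - \frac{73}{-126} = \left(-11 + 242 - 189\right) \left(-191\right) - - \frac{73}{126} = 42 \left(-191\right) + \frac{73}{126} = -8022 + \frac{73}{126} = - \frac{1010699}{126}$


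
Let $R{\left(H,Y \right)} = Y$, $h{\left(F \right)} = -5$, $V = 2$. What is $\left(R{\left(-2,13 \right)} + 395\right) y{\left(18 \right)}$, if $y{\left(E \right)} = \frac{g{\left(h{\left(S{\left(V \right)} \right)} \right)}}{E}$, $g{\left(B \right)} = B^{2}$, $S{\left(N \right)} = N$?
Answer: $\frac{1700}{3} \approx 566.67$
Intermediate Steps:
$y{\left(E \right)} = \frac{25}{E}$ ($y{\left(E \right)} = \frac{\left(-5\right)^{2}}{E} = \frac{25}{E}$)
$\left(R{\left(-2,13 \right)} + 395\right) y{\left(18 \right)} = \left(13 + 395\right) \frac{25}{18} = 408 \cdot 25 \cdot \frac{1}{18} = 408 \cdot \frac{25}{18} = \frac{1700}{3}$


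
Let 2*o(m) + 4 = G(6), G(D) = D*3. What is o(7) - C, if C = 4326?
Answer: -4319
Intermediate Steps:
G(D) = 3*D
o(m) = 7 (o(m) = -2 + (3*6)/2 = -2 + (1/2)*18 = -2 + 9 = 7)
o(7) - C = 7 - 1*4326 = 7 - 4326 = -4319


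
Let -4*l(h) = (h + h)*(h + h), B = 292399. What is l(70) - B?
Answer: -297299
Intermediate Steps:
l(h) = -h² (l(h) = -(h + h)*(h + h)/4 = -2*h*2*h/4 = -h²)
l(70) - B = -1*70² - 1*292399 = -1*4900 - 292399 = -4900 - 292399 = -297299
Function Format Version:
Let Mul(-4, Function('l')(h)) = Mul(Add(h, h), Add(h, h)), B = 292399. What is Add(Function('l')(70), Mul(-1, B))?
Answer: -297299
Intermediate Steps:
Function('l')(h) = Mul(-1, Pow(h, 2)) (Function('l')(h) = Mul(Rational(-1, 4), Mul(Add(h, h), Add(h, h))) = Mul(Rational(-1, 4), Mul(Mul(2, h), Mul(2, h))) = Mul(Rational(-1, 4), Mul(4, Pow(h, 2))) = Mul(-1, Pow(h, 2)))
Add(Function('l')(70), Mul(-1, B)) = Add(Mul(-1, Pow(70, 2)), Mul(-1, 292399)) = Add(Mul(-1, 4900), -292399) = Add(-4900, -292399) = -297299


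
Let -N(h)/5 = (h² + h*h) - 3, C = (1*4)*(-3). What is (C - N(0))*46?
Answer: -1242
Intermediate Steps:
C = -12 (C = 4*(-3) = -12)
N(h) = 15 - 10*h² (N(h) = -5*((h² + h*h) - 3) = -5*((h² + h²) - 3) = -5*(2*h² - 3) = -5*(-3 + 2*h²) = 15 - 10*h²)
(C - N(0))*46 = (-12 - (15 - 10*0²))*46 = (-12 - (15 - 10*0))*46 = (-12 - (15 + 0))*46 = (-12 - 1*15)*46 = (-12 - 15)*46 = -27*46 = -1242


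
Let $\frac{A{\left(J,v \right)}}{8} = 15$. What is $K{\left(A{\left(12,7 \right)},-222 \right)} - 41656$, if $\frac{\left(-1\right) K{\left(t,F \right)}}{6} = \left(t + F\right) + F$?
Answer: $-39712$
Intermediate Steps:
$A{\left(J,v \right)} = 120$ ($A{\left(J,v \right)} = 8 \cdot 15 = 120$)
$K{\left(t,F \right)} = - 12 F - 6 t$ ($K{\left(t,F \right)} = - 6 \left(\left(t + F\right) + F\right) = - 6 \left(\left(F + t\right) + F\right) = - 6 \left(t + 2 F\right) = - 12 F - 6 t$)
$K{\left(A{\left(12,7 \right)},-222 \right)} - 41656 = \left(\left(-12\right) \left(-222\right) - 720\right) - 41656 = \left(2664 - 720\right) - 41656 = 1944 - 41656 = -39712$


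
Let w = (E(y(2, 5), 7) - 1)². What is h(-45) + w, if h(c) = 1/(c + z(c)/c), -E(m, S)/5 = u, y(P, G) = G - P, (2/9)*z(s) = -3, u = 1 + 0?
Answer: 16082/447 ≈ 35.978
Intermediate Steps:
u = 1
z(s) = -27/2 (z(s) = (9/2)*(-3) = -27/2)
E(m, S) = -5 (E(m, S) = -5*1 = -5)
w = 36 (w = (-5 - 1)² = (-6)² = 36)
h(c) = 1/(c - 27/(2*c))
h(-45) + w = 2*(-45)/(-27 + 2*(-45)²) + 36 = 2*(-45)/(-27 + 2*2025) + 36 = 2*(-45)/(-27 + 4050) + 36 = 2*(-45)/4023 + 36 = 2*(-45)*(1/4023) + 36 = -10/447 + 36 = 16082/447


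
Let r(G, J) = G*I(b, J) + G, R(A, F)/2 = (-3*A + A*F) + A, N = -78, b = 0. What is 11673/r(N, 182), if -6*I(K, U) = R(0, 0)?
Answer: -3891/26 ≈ -149.65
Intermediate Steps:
R(A, F) = -4*A + 2*A*F (R(A, F) = 2*((-3*A + A*F) + A) = 2*(-2*A + A*F) = -4*A + 2*A*F)
I(K, U) = 0 (I(K, U) = -0*(-2 + 0)/3 = -0*(-2)/3 = -⅙*0 = 0)
r(G, J) = G (r(G, J) = G*0 + G = 0 + G = G)
11673/r(N, 182) = 11673/(-78) = 11673*(-1/78) = -3891/26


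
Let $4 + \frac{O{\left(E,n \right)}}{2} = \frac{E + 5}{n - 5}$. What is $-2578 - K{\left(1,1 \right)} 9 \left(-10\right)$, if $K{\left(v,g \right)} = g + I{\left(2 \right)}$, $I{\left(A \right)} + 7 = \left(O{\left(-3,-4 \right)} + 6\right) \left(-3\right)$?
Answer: $-2458$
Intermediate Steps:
$O{\left(E,n \right)} = -8 + \frac{2 \left(5 + E\right)}{-5 + n}$ ($O{\left(E,n \right)} = -8 + 2 \frac{E + 5}{n - 5} = -8 + 2 \frac{5 + E}{-5 + n} = -8 + \frac{2 \left(5 + E\right)}{-5 + n}$)
$I{\left(A \right)} = \frac{1}{3}$ ($I{\left(A \right)} = -7 + \left(\frac{2 \left(25 - 3 - -16\right)}{-5 - 4} + 6\right) \left(-3\right) = -7 + \left(\frac{2 \left(25 - 3 + 16\right)}{-9} + 6\right) \left(-3\right) = -7 + \left(2 \left(- \frac{1}{9}\right) 38 + 6\right) \left(-3\right) = -7 + \left(- \frac{76}{9} + 6\right) \left(-3\right) = -7 - - \frac{22}{3} = -7 + \frac{22}{3} = \frac{1}{3}$)
$K{\left(v,g \right)} = \frac{1}{3} + g$ ($K{\left(v,g \right)} = g + \frac{1}{3} = \frac{1}{3} + g$)
$-2578 - K{\left(1,1 \right)} 9 \left(-10\right) = -2578 - \left(\frac{1}{3} + 1\right) 9 \left(-10\right) = -2578 - \frac{4}{3} \cdot 9 \left(-10\right) = -2578 - 12 \left(-10\right) = -2578 - -120 = -2578 + 120 = -2458$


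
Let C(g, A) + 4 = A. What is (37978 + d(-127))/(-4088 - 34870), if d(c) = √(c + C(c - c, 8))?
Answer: -18989/19479 - I*√123/38958 ≈ -0.97484 - 0.00028468*I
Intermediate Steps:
C(g, A) = -4 + A
d(c) = √(4 + c) (d(c) = √(c + (-4 + 8)) = √(c + 4) = √(4 + c))
(37978 + d(-127))/(-4088 - 34870) = (37978 + √(4 - 127))/(-4088 - 34870) = (37978 + √(-123))/(-38958) = (37978 + I*√123)*(-1/38958) = -18989/19479 - I*√123/38958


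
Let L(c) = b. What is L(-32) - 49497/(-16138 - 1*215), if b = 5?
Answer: 43754/5451 ≈ 8.0268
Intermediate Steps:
L(c) = 5
L(-32) - 49497/(-16138 - 1*215) = 5 - 49497/(-16138 - 1*215) = 5 - 49497/(-16138 - 215) = 5 - 49497/(-16353) = 5 - 49497*(-1)/16353 = 5 - 1*(-16499/5451) = 5 + 16499/5451 = 43754/5451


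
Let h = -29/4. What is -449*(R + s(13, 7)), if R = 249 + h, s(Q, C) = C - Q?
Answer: -423407/4 ≈ -1.0585e+5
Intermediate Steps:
h = -29/4 (h = (1/4)*(-29) = -29/4 ≈ -7.2500)
R = 967/4 (R = 249 - 29/4 = 967/4 ≈ 241.75)
-449*(R + s(13, 7)) = -449*(967/4 + (7 - 1*13)) = -449*(967/4 + (7 - 13)) = -449*(967/4 - 6) = -449*943/4 = -423407/4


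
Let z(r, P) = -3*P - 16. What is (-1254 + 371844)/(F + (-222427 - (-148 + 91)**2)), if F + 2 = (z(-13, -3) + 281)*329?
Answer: -185295/67766 ≈ -2.7343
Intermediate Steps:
z(r, P) = -16 - 3*P
F = 90144 (F = -2 + ((-16 - 3*(-3)) + 281)*329 = -2 + ((-16 + 9) + 281)*329 = -2 + (-7 + 281)*329 = -2 + 274*329 = -2 + 90146 = 90144)
(-1254 + 371844)/(F + (-222427 - (-148 + 91)**2)) = (-1254 + 371844)/(90144 + (-222427 - (-148 + 91)**2)) = 370590/(90144 + (-222427 - 1*(-57)**2)) = 370590/(90144 + (-222427 - 1*3249)) = 370590/(90144 + (-222427 - 3249)) = 370590/(90144 - 225676) = 370590/(-135532) = 370590*(-1/135532) = -185295/67766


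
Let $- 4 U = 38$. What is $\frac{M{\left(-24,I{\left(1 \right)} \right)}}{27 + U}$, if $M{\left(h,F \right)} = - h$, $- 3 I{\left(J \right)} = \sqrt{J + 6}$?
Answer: $\frac{48}{35} \approx 1.3714$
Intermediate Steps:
$U = - \frac{19}{2}$ ($U = \left(- \frac{1}{4}\right) 38 = - \frac{19}{2} \approx -9.5$)
$I{\left(J \right)} = - \frac{\sqrt{6 + J}}{3}$ ($I{\left(J \right)} = - \frac{\sqrt{J + 6}}{3} = - \frac{\sqrt{6 + J}}{3}$)
$\frac{M{\left(-24,I{\left(1 \right)} \right)}}{27 + U} = \frac{\left(-1\right) \left(-24\right)}{27 - \frac{19}{2}} = \frac{24}{\frac{35}{2}} = 24 \cdot \frac{2}{35} = \frac{48}{35}$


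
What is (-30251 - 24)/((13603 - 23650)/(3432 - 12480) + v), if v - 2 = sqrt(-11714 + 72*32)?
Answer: -856573481400/85683772121 + 275389150400*I*sqrt(9410)/85683772121 ≈ -9.9969 + 311.78*I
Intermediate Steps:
v = 2 + I*sqrt(9410) (v = 2 + sqrt(-11714 + 72*32) = 2 + sqrt(-11714 + 2304) = 2 + sqrt(-9410) = 2 + I*sqrt(9410) ≈ 2.0 + 97.005*I)
(-30251 - 24)/((13603 - 23650)/(3432 - 12480) + v) = (-30251 - 24)/((13603 - 23650)/(3432 - 12480) + (2 + I*sqrt(9410))) = -30275/(-10047/(-9048) + (2 + I*sqrt(9410))) = -30275/(-10047*(-1/9048) + (2 + I*sqrt(9410))) = -30275/(3349/3016 + (2 + I*sqrt(9410))) = -30275/(9381/3016 + I*sqrt(9410))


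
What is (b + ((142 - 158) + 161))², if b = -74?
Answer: 5041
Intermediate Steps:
(b + ((142 - 158) + 161))² = (-74 + ((142 - 158) + 161))² = (-74 + (-16 + 161))² = (-74 + 145)² = 71² = 5041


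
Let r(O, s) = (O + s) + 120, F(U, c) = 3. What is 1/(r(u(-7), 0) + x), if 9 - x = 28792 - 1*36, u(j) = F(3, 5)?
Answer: -1/28624 ≈ -3.4936e-5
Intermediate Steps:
u(j) = 3
r(O, s) = 120 + O + s
x = -28747 (x = 9 - (28792 - 1*36) = 9 - (28792 - 36) = 9 - 1*28756 = 9 - 28756 = -28747)
1/(r(u(-7), 0) + x) = 1/((120 + 3 + 0) - 28747) = 1/(123 - 28747) = 1/(-28624) = -1/28624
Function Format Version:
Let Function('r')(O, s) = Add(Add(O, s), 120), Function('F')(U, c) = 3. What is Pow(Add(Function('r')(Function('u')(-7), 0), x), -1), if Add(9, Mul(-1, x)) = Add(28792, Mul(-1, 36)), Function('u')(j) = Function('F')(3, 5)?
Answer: Rational(-1, 28624) ≈ -3.4936e-5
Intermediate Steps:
Function('u')(j) = 3
Function('r')(O, s) = Add(120, O, s)
x = -28747 (x = Add(9, Mul(-1, Add(28792, Mul(-1, 36)))) = Add(9, Mul(-1, Add(28792, -36))) = Add(9, Mul(-1, 28756)) = Add(9, -28756) = -28747)
Pow(Add(Function('r')(Function('u')(-7), 0), x), -1) = Pow(Add(Add(120, 3, 0), -28747), -1) = Pow(Add(123, -28747), -1) = Pow(-28624, -1) = Rational(-1, 28624)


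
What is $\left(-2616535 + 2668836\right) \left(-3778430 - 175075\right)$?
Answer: $-206772265005$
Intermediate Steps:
$\left(-2616535 + 2668836\right) \left(-3778430 - 175075\right) = 52301 \left(-3953505\right) = -206772265005$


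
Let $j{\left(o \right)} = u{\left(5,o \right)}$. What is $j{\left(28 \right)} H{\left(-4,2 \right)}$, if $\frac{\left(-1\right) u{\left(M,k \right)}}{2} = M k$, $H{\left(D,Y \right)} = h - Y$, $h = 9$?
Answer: $-1960$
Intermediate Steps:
$H{\left(D,Y \right)} = 9 - Y$
$u{\left(M,k \right)} = - 2 M k$
$j{\left(o \right)} = - 10 o$ ($j{\left(o \right)} = \left(-2\right) 5 o = - 10 o$)
$j{\left(28 \right)} H{\left(-4,2 \right)} = \left(-10\right) 28 \left(9 - 2\right) = - 280 \left(9 - 2\right) = \left(-280\right) 7 = -1960$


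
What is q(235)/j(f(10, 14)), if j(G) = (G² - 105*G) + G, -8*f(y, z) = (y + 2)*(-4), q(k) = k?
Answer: -235/588 ≈ -0.39966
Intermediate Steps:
f(y, z) = 1 + y/2 (f(y, z) = -(y + 2)*(-4)/8 = -(2 + y)*(-4)/8 = -(-8 - 4*y)/8 = 1 + y/2)
j(G) = G² - 104*G
q(235)/j(f(10, 14)) = 235/(((1 + (½)*10)*(-104 + (1 + (½)*10)))) = 235/(((1 + 5)*(-104 + (1 + 5)))) = 235/((6*(-104 + 6))) = 235/((6*(-98))) = 235/(-588) = 235*(-1/588) = -235/588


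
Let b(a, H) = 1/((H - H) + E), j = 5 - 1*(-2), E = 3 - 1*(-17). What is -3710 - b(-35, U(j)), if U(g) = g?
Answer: -74201/20 ≈ -3710.1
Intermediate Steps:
E = 20 (E = 3 + 17 = 20)
j = 7 (j = 5 + 2 = 7)
b(a, H) = 1/20 (b(a, H) = 1/((H - H) + 20) = 1/(0 + 20) = 1/20)
-3710 - b(-35, U(j)) = -3710 - 1*1/20 = -3710 - 1/20 = -74201/20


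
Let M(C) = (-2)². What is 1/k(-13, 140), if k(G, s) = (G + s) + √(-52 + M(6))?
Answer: 127/16177 - 4*I*√3/16177 ≈ 0.0078506 - 0.00042827*I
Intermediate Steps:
M(C) = 4
k(G, s) = G + s + 4*I*√3 (k(G, s) = (G + s) + √(-52 + 4) = (G + s) + √(-48) = (G + s) + 4*I*√3 = G + s + 4*I*√3)
1/k(-13, 140) = 1/(-13 + 140 + 4*I*√3) = 1/(127 + 4*I*√3)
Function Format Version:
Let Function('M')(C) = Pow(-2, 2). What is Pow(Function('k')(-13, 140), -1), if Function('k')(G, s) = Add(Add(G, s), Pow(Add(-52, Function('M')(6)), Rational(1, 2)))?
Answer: Add(Rational(127, 16177), Mul(Rational(-4, 16177), I, Pow(3, Rational(1, 2)))) ≈ Add(0.0078506, Mul(-0.00042827, I))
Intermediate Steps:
Function('M')(C) = 4
Function('k')(G, s) = Add(G, s, Mul(4, I, Pow(3, Rational(1, 2)))) (Function('k')(G, s) = Add(Add(G, s), Pow(Add(-52, 4), Rational(1, 2))) = Add(Add(G, s), Pow(-48, Rational(1, 2))) = Add(Add(G, s), Mul(4, I, Pow(3, Rational(1, 2)))) = Add(G, s, Mul(4, I, Pow(3, Rational(1, 2)))))
Pow(Function('k')(-13, 140), -1) = Pow(Add(-13, 140, Mul(4, I, Pow(3, Rational(1, 2)))), -1) = Pow(Add(127, Mul(4, I, Pow(3, Rational(1, 2)))), -1)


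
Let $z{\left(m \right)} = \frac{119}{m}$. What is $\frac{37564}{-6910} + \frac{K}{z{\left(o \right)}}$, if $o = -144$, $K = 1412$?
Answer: $- \frac{704733298}{411145} \approx -1714.1$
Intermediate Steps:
$\frac{37564}{-6910} + \frac{K}{z{\left(o \right)}} = \frac{37564}{-6910} + \frac{1412}{119 \frac{1}{-144}} = 37564 \left(- \frac{1}{6910}\right) + \frac{1412}{119 \left(- \frac{1}{144}\right)} = - \frac{18782}{3455} + \frac{1412}{- \frac{119}{144}} = - \frac{18782}{3455} + 1412 \left(- \frac{144}{119}\right) = - \frac{18782}{3455} - \frac{203328}{119} = - \frac{704733298}{411145}$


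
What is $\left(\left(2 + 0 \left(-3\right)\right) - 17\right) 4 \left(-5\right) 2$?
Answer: $600$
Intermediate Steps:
$\left(\left(2 + 0 \left(-3\right)\right) - 17\right) 4 \left(-5\right) 2 = \left(\left(2 + 0\right) - 17\right) \left(\left(-20\right) 2\right) = \left(2 - 17\right) \left(-40\right) = \left(-15\right) \left(-40\right) = 600$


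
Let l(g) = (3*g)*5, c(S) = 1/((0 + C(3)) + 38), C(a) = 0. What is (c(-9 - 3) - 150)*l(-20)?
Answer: 854850/19 ≈ 44992.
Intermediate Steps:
c(S) = 1/38 (c(S) = 1/((0 + 0) + 38) = 1/(0 + 38) = 1/38)
l(g) = 15*g
(c(-9 - 3) - 150)*l(-20) = (1/38 - 150)*(15*(-20)) = -5699/38*(-300) = 854850/19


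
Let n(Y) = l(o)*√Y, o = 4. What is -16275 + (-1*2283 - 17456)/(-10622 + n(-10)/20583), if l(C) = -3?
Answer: 3*(-5425*√10 + 395315522257*I)/(√10 - 72877542*I) ≈ -16273.0 - 8.0635e-8*I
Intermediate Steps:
n(Y) = -3*√Y
-16275 + (-1*2283 - 17456)/(-10622 + n(-10)/20583) = -16275 + (-1*2283 - 17456)/(-10622 - 3*I*√10/20583) = -16275 + (-2283 - 17456)/(-10622 - 3*I*√10*(1/20583)) = -16275 - 19739/(-10622 - 3*I*√10*(1/20583)) = -16275 - 19739/(-10622 - I*√10/6861)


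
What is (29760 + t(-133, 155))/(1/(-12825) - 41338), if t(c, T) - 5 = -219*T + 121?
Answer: 52056675/530159851 ≈ 0.098191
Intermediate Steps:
t(c, T) = 126 - 219*T (t(c, T) = 5 + (-219*T + 121) = 5 + (121 - 219*T) = 126 - 219*T)
(29760 + t(-133, 155))/(1/(-12825) - 41338) = (29760 + (126 - 219*155))/(1/(-12825) - 41338) = (29760 + (126 - 33945))/(-1/12825 - 41338) = (29760 - 33819)/(-530159851/12825) = -4059*(-12825/530159851) = 52056675/530159851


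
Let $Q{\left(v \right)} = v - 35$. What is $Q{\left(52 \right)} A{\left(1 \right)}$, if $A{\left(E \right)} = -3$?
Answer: $-51$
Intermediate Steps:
$Q{\left(v \right)} = -35 + v$ ($Q{\left(v \right)} = v - 35 = -35 + v$)
$Q{\left(52 \right)} A{\left(1 \right)} = \left(-35 + 52\right) \left(-3\right) = 17 \left(-3\right) = -51$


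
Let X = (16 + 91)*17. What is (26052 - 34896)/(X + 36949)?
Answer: -2211/9692 ≈ -0.22813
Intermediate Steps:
X = 1819 (X = 107*17 = 1819)
(26052 - 34896)/(X + 36949) = (26052 - 34896)/(1819 + 36949) = -8844/38768 = -8844*1/38768 = -2211/9692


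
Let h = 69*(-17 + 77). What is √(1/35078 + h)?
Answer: √5094129622838/35078 ≈ 64.343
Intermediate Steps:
h = 4140 (h = 69*60 = 4140)
√(1/35078 + h) = √(1/35078 + 4140) = √(145222921/35078) = √5094129622838/35078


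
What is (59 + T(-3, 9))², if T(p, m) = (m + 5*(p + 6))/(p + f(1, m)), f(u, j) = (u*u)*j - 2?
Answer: 4225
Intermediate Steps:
f(u, j) = -2 + j*u² (f(u, j) = u²*j - 2 = j*u² - 2 = -2 + j*u²)
T(p, m) = (30 + m + 5*p)/(-2 + m + p) (T(p, m) = (m + 5*(p + 6))/(p + (-2 + m*1²)) = (m + 5*(6 + p))/(p + (-2 + m*1)) = (m + (30 + 5*p))/(p + (-2 + m)) = (30 + m + 5*p)/(-2 + m + p))
(59 + T(-3, 9))² = (59 + (30 + 9 + 5*(-3))/(-2 + 9 - 3))² = (59 + (30 + 9 - 15)/4)² = (59 + (¼)*24)² = (59 + 6)² = 65² = 4225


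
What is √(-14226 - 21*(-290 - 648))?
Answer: 12*√38 ≈ 73.973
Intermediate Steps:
√(-14226 - 21*(-290 - 648)) = √(-14226 - 21*(-938)) = √(-14226 + 19698) = √5472 = 12*√38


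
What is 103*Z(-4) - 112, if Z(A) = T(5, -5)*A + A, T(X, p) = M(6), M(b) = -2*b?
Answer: 4420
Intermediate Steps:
T(X, p) = -12 (T(X, p) = -2*6 = -12)
Z(A) = -11*A (Z(A) = -12*A + A = -11*A)
103*Z(-4) - 112 = 103*(-11*(-4)) - 112 = 103*44 - 112 = 4532 - 112 = 4420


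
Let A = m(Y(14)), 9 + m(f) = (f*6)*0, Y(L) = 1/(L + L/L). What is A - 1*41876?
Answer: -41885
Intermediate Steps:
Y(L) = 1/(1 + L) (Y(L) = 1/(L + 1) = 1/(1 + L))
m(f) = -9 (m(f) = -9 + (f*6)*0 = -9 + (6*f)*0 = -9 + 0 = -9)
A = -9
A - 1*41876 = -9 - 1*41876 = -9 - 41876 = -41885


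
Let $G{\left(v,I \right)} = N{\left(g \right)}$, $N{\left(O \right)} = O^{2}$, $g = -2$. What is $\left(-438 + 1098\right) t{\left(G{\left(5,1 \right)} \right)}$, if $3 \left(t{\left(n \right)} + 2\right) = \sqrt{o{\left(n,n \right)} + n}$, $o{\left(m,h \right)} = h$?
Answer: $-1320 + 440 \sqrt{2} \approx -697.75$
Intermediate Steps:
$G{\left(v,I \right)} = 4$ ($G{\left(v,I \right)} = \left(-2\right)^{2} = 4$)
$t{\left(n \right)} = -2 + \frac{\sqrt{2} \sqrt{n}}{3}$ ($t{\left(n \right)} = -2 + \frac{\sqrt{n + n}}{3} = -2 + \frac{\sqrt{2 n}}{3} = -2 + \frac{\sqrt{2} \sqrt{n}}{3}$)
$\left(-438 + 1098\right) t{\left(G{\left(5,1 \right)} \right)} = \left(-438 + 1098\right) \left(-2 + \frac{\sqrt{2} \sqrt{4}}{3}\right) = 660 \left(-2 + \frac{1}{3} \sqrt{2} \cdot 2\right) = 660 \left(-2 + \frac{2 \sqrt{2}}{3}\right) = -1320 + 440 \sqrt{2}$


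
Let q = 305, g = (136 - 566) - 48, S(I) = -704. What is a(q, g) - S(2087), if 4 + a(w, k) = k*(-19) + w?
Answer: 10087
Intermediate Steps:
g = -478 (g = -430 - 48 = -478)
a(w, k) = -4 + w - 19*k (a(w, k) = -4 + (k*(-19) + w) = -4 + (-19*k + w) = -4 + (w - 19*k) = -4 + w - 19*k)
a(q, g) - S(2087) = (-4 + 305 - 19*(-478)) - 1*(-704) = (-4 + 305 + 9082) + 704 = 9383 + 704 = 10087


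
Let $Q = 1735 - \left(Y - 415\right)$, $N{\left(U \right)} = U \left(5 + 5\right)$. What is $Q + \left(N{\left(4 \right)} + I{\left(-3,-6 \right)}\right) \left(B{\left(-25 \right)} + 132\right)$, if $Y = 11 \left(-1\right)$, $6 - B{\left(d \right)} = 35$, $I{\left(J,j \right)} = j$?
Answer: $5663$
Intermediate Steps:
$N{\left(U \right)} = 10 U$ ($N{\left(U \right)} = U 10 = 10 U$)
$B{\left(d \right)} = -29$ ($B{\left(d \right)} = 6 - 35 = -29$)
$Y = -11$
$Q = 2161$ ($Q = 1735 - \left(-11 - 415\right) = 1735 - -426 = 1735 + 426 = 2161$)
$Q + \left(N{\left(4 \right)} + I{\left(-3,-6 \right)}\right) \left(B{\left(-25 \right)} + 132\right) = 2161 + \left(10 \cdot 4 - 6\right) \left(-29 + 132\right) = 2161 + \left(40 - 6\right) 103 = 2161 + 34 \cdot 103 = 2161 + 3502 = 5663$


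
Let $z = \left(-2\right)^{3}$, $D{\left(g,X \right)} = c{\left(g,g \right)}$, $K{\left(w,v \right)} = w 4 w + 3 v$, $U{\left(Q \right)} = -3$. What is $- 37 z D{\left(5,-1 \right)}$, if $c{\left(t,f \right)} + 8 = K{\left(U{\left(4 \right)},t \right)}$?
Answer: $12728$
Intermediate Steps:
$K{\left(w,v \right)} = 3 v + 4 w^{2}$ ($K{\left(w,v \right)} = 4 w w + 3 v = 4 w^{2} + 3 v = 3 v + 4 w^{2}$)
$c{\left(t,f \right)} = 28 + 3 t$ ($c{\left(t,f \right)} = -8 + \left(3 t + 4 \left(-3\right)^{2}\right) = -8 + \left(3 t + 4 \cdot 9\right) = -8 + \left(3 t + 36\right) = -8 + \left(36 + 3 t\right) = 28 + 3 t$)
$D{\left(g,X \right)} = 28 + 3 g$
$z = -8$
$- 37 z D{\left(5,-1 \right)} = \left(-37\right) \left(-8\right) \left(28 + 3 \cdot 5\right) = 296 \left(28 + 15\right) = 296 \cdot 43 = 12728$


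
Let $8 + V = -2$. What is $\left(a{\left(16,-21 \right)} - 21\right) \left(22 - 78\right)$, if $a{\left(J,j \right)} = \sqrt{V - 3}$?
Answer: $1176 - 56 i \sqrt{13} \approx 1176.0 - 201.91 i$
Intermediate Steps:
$V = -10$ ($V = -8 - 2 = -10$)
$a{\left(J,j \right)} = i \sqrt{13}$ ($a{\left(J,j \right)} = \sqrt{-10 - 3} = \sqrt{-13} = i \sqrt{13}$)
$\left(a{\left(16,-21 \right)} - 21\right) \left(22 - 78\right) = \left(i \sqrt{13} - 21\right) \left(22 - 78\right) = \left(-21 + i \sqrt{13}\right) \left(-56\right) = 1176 - 56 i \sqrt{13}$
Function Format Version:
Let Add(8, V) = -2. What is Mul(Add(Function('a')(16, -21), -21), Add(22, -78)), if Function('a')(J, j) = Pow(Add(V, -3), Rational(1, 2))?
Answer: Add(1176, Mul(-56, I, Pow(13, Rational(1, 2)))) ≈ Add(1176.0, Mul(-201.91, I))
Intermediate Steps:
V = -10 (V = Add(-8, -2) = -10)
Function('a')(J, j) = Mul(I, Pow(13, Rational(1, 2))) (Function('a')(J, j) = Pow(Add(-10, -3), Rational(1, 2)) = Pow(-13, Rational(1, 2)) = Mul(I, Pow(13, Rational(1, 2))))
Mul(Add(Function('a')(16, -21), -21), Add(22, -78)) = Mul(Add(Mul(I, Pow(13, Rational(1, 2))), -21), Add(22, -78)) = Mul(Add(-21, Mul(I, Pow(13, Rational(1, 2)))), -56) = Add(1176, Mul(-56, I, Pow(13, Rational(1, 2))))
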